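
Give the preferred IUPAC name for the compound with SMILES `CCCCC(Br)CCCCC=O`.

6-bromodecanal

The longest carbon chain that includes the –CHO group has 10 carbons, so the parent hydride is decane.
An aldehyde (terminal –CHO) is the principal characteristic group, giving the suffix -al.
Number the chain so that the aldehyde carbon is C-1 by definition.
With this numbering: a bromo group at C-6.
Assembling the pieces gives 6-bromodecanal.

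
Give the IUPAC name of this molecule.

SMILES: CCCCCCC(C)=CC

The longest chain bearing the multiple bond is 9 carbons long (nonane).
A C=C double bond in the chain gives the infix -ene-.
The numbering direction is chosen so that numbering from this end puts the double bond at C-2 rather than C-7.
This places the double bond between C-2 and C-3; a methyl group at C-3.
The name is 3-methylnon-2-ene.

3-methylnon-2-ene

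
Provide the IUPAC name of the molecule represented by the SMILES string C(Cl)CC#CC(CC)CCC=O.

The longest chain bearing the –CHO group and the multiple bond is 8 carbons long (octane).
An aldehyde (terminal –CHO) is the principal characteristic group, giving the suffix -al.
A C≡C triple bond in the chain gives the infix -yne-.
Number the chain so that the aldehyde carbon is C-1 by definition.
This places the triple bond between C-5 and C-6; a chloro group at C-8; an ethyl group at C-4.
Substituent prefixes are cited in alphabetical order (multiplying prefixes like di-/tri- are ignored for ordering).
The name is 8-chloro-4-ethyloct-5-ynal.

8-chloro-4-ethyloct-5-ynal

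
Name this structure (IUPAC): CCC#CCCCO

Counting along the main chain through the –OH group and the multiple bond gives 7 carbons: the parent is heptane.
An alcohol (–OH) is the principal characteristic group, giving the suffix -ol.
The chain contains a C≡C triple bond, so the unsaturation ending is -yne.
Number the chain so that numbering from this end puts the hydroxyl group at C-1 rather than C-7.
This places the hydroxyl at C-1; the triple bond between C-4 and C-5.
The name is hept-4-yn-1-ol.

hept-4-yn-1-ol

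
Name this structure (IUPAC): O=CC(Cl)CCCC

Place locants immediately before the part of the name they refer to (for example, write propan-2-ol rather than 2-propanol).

2-chlorohexanal

The longest chain bearing the –CHO group is 6 carbons long (hexane).
The highest-priority functional group is an aldehyde (terminal –CHO), so the name ends in -al.
The numbering direction is chosen so that the aldehyde carbon is C-1 by definition.
With this numbering: a chloro group at C-2.
Assembling the pieces gives 2-chlorohexanal.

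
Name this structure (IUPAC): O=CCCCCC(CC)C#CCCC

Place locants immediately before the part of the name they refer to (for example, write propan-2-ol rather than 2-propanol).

6-ethylundec-7-ynal

Counting along the main chain through the –CHO group and the multiple bond gives 11 carbons: the parent is undecane.
The highest-priority functional group is an aldehyde (terminal –CHO), so the name ends in -al.
A C≡C triple bond in the chain gives the infix -yne-.
Number the chain so that the aldehyde carbon is C-1 by definition.
This places the triple bond between C-7 and C-8; an ethyl group at C-6.
Assembling the pieces gives 6-ethylundec-7-ynal.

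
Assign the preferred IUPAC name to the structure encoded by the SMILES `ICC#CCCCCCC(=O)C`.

10-iododec-8-yn-2-one

The longest chain bearing the carbonyl and the multiple bond is 10 carbons long (decane).
The principal characteristic group is a ketone (C=O on an internal carbon), named with the suffix -one.
A C≡C triple bond in the chain gives the infix -yne-.
Number the chain so that numbering from this end puts the carbonyl group at C-2 rather than C-9.
That gives the carbonyl at C-2; the triple bond between C-8 and C-9; an iodo group at C-10.
The name is 10-iododec-8-yn-2-one.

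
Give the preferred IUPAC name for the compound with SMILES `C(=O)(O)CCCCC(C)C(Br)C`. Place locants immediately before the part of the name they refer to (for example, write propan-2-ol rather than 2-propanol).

The longest chain bearing the –COOH group is 8 carbons long (octane).
The principal characteristic group is a carboxylic acid (terminal –COOH), named with the suffix -oic acid.
The numbering direction is chosen so that the carboxylic acid carbon is C-1 by definition.
With this numbering: a bromo group at C-7; a methyl group at C-6.
Substituent prefixes are cited in alphabetical order (multiplying prefixes like di-/tri- are ignored for ordering).
The name is 7-bromo-6-methyloctanoic acid.

7-bromo-6-methyloctanoic acid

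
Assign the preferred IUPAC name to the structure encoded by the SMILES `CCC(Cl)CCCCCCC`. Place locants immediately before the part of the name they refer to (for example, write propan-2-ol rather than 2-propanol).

The longest carbon chain is 10 atoms: the parent is decane.
Choose the numbering such that the substituent locant set {3} is lower than {8} at the first point of difference.
With this numbering: a chloro group at C-3.
Assembling the pieces gives 3-chlorodecane.

3-chlorodecane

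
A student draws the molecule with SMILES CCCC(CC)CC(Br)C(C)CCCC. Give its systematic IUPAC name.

The longest carbon chain is 11 atoms: the parent is undecane.
Number the chain so that the substituent locant set {4,6,7} is lower than {5,6,8} at the first point of difference.
This places a bromo group at C-6; an ethyl group at C-4; a methyl group at C-7.
Substituent prefixes are cited in alphabetical order (multiplying prefixes like di-/tri- are ignored for ordering).
Assembling the pieces gives 6-bromo-4-ethyl-7-methylundecane.

6-bromo-4-ethyl-7-methylundecane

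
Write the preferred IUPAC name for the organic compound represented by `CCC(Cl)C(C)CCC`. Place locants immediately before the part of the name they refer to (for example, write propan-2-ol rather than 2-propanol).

The longest continuous carbon chain has 7 atoms, so the parent hydride is heptane.
Number the chain so that the substituent locant set {3,4} is lower than {4,5} at the first point of difference.
With this numbering: a chloro group at C-3; a methyl group at C-4.
Substituent prefixes are cited in alphabetical order (multiplying prefixes like di-/tri- are ignored for ordering).
Putting it together: 3-chloro-4-methylheptane.

3-chloro-4-methylheptane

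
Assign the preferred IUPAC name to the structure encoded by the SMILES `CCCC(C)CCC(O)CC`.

6-methylnonan-3-ol

The longest chain bearing the –OH group is 9 carbons long (nonane).
The highest-priority functional group is an alcohol (–OH), so the name ends in -ol.
Choose the numbering such that numbering from this end puts the hydroxyl group at C-3 rather than C-7.
With this numbering: the hydroxyl at C-3; a methyl group at C-6.
The name is 6-methylnonan-3-ol.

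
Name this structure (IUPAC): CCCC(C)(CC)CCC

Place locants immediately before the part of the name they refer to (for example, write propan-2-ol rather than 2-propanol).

The longest continuous carbon chain has 7 atoms, so the parent hydride is heptane.
Both numbering directions give the same locant set; either may be used.
With this numbering: an ethyl group at C-4; a methyl group at C-4.
The substituents are ordered alphabetically, ignoring any di-/tri- multipliers.
The name is 4-ethyl-4-methylheptane.

4-ethyl-4-methylheptane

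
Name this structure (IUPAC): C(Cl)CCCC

The longest continuous carbon chain has 5 atoms, so the parent hydride is pentane.
Number the chain so that the substituent locant set {1} is lower than {5} at the first point of difference.
That gives a chloro group at C-1.
The name is 1-chloropentane.

1-chloropentane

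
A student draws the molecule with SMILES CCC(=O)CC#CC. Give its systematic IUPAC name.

hept-5-yn-3-one

The longest chain bearing the carbonyl and the multiple bond is 7 carbons long (heptane).
A ketone (C=O on an internal carbon) is the principal characteristic group, giving the suffix -one.
There is one C≡C triple bond, indicated by the ending -yne.
Number the chain so that numbering from this end puts the carbonyl group at C-3 rather than C-5.
That gives the carbonyl at C-3; the triple bond between C-5 and C-6.
The name is hept-5-yn-3-one.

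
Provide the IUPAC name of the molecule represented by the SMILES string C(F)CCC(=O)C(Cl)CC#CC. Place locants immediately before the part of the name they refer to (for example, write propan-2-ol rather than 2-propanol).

5-chloro-1-fluoronon-7-yn-4-one

The longest chain bearing the carbonyl and the multiple bond is 9 carbons long (nonane).
The highest-priority functional group is a ketone (C=O on an internal carbon), so the name ends in -one.
There is one C≡C triple bond, indicated by the ending -yne.
Choose the numbering such that numbering from this end puts the carbonyl group at C-4 rather than C-6.
That gives the carbonyl at C-4; the triple bond between C-7 and C-8; a chloro group at C-5; a fluoro group at C-1.
The substituents are ordered alphabetically, ignoring any di-/tri- multipliers.
The name is 5-chloro-1-fluoronon-7-yn-4-one.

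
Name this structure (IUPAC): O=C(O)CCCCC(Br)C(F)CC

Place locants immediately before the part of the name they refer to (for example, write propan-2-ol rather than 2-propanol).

6-bromo-7-fluorononanoic acid

The longest chain bearing the –COOH group is 9 carbons long (nonane).
The highest-priority functional group is a carboxylic acid (terminal –COOH), so the name ends in -oic acid.
Choose the numbering such that the carboxylic acid carbon is C-1 by definition.
With this numbering: a bromo group at C-6; a fluoro group at C-7.
Prefixes are listed alphabetically: bromo, fluoro.
Putting it together: 6-bromo-7-fluorononanoic acid.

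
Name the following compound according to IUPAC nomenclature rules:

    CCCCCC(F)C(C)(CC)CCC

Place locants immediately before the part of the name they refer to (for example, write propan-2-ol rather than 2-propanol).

The parent chain contains 10 carbons (decane).
The numbering direction is chosen so that the substituent locant set {4,4,5} is lower than {6,7,7} at the first point of difference.
This places an ethyl group at C-4; a fluoro group at C-5; a methyl group at C-4.
Prefixes are listed alphabetically: ethyl, fluoro, methyl.
The name is 4-ethyl-5-fluoro-4-methyldecane.

4-ethyl-5-fluoro-4-methyldecane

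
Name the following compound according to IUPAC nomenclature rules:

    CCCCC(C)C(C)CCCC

The parent chain contains 10 carbons (decane).
Numbering from either end gives identical locants here.
This places methyl groups at C-5 and C-6.
Assembling the pieces gives 5,6-dimethyldecane.

5,6-dimethyldecane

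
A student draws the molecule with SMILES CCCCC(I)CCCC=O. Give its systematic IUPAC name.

The longest chain bearing the –CHO group is 9 carbons long (nonane).
An aldehyde (terminal –CHO) is the principal characteristic group, giving the suffix -al.
The numbering direction is chosen so that the aldehyde carbon is C-1 by definition.
With this numbering: an iodo group at C-5.
Putting it together: 5-iodononanal.

5-iodononanal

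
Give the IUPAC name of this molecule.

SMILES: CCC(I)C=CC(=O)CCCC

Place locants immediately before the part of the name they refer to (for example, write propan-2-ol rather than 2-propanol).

8-iododec-6-en-5-one

The longest chain bearing the carbonyl and the multiple bond is 10 carbons long (decane).
The highest-priority functional group is a ketone (C=O on an internal carbon), so the name ends in -one.
There is one C=C double bond, indicated by the ending -ene.
Number the chain so that numbering from this end puts the carbonyl group at C-5 rather than C-6.
That gives the carbonyl at C-5; the double bond between C-6 and C-7; an iodo group at C-8.
Putting it together: 8-iododec-6-en-5-one.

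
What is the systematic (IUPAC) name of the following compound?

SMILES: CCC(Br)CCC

The longest carbon chain is 6 atoms: the parent is hexane.
Choose the numbering such that the substituent locant set {3} is lower than {4} at the first point of difference.
This places a bromo group at C-3.
The name is 3-bromohexane.

3-bromohexane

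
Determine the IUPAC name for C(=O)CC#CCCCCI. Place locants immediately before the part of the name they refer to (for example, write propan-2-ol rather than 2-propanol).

Counting along the main chain through the –CHO group and the multiple bond gives 8 carbons: the parent is octane.
The highest-priority functional group is an aldehyde (terminal –CHO), so the name ends in -al.
There is one C≡C triple bond, indicated by the ending -yne.
Number the chain so that the aldehyde carbon is C-1 by definition.
This places the triple bond between C-3 and C-4; an iodo group at C-8.
The name is 8-iodooct-3-ynal.

8-iodooct-3-ynal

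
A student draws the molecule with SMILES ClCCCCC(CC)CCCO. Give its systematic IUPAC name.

The longest chain bearing the –OH group is 8 carbons long (octane).
The highest-priority functional group is an alcohol (–OH), so the name ends in -ol.
Number the chain so that numbering from this end puts the hydroxyl group at C-1 rather than C-8.
With this numbering: the hydroxyl at C-1; a chloro group at C-8; an ethyl group at C-4.
Substituent prefixes are cited in alphabetical order (multiplying prefixes like di-/tri- are ignored for ordering).
The name is 8-chloro-4-ethyloctan-1-ol.

8-chloro-4-ethyloctan-1-ol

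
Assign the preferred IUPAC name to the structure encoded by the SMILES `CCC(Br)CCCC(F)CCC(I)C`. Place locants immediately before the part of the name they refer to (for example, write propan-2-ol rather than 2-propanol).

9-bromo-5-fluoro-2-iodoundecane

The longest carbon chain is 11 atoms: the parent is undecane.
Choose the numbering such that the substituent locant set {2,5,9} is lower than {3,7,10} at the first point of difference.
With this numbering: a bromo group at C-9; a fluoro group at C-5; an iodo group at C-2.
Prefixes are listed alphabetically: bromo, fluoro, iodo.
Putting it together: 9-bromo-5-fluoro-2-iodoundecane.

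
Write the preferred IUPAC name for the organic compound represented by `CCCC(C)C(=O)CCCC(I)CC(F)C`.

Counting along the main chain through the carbonyl gives 12 carbons: the parent is dodecane.
A ketone (C=O on an internal carbon) is the principal characteristic group, giving the suffix -one.
Number the chain so that numbering from this end puts the carbonyl group at C-5 rather than C-8.
This places the carbonyl at C-5; a fluoro group at C-11; an iodo group at C-9; a methyl group at C-4.
The substituents are ordered alphabetically, ignoring any di-/tri- multipliers.
The name is 11-fluoro-9-iodo-4-methyldodecan-5-one.

11-fluoro-9-iodo-4-methyldodecan-5-one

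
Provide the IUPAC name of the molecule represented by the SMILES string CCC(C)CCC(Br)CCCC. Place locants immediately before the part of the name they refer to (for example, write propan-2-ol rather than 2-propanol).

6-bromo-3-methyldecane

The longest carbon chain is 10 atoms: the parent is decane.
The numbering direction is chosen so that the substituent locant set {3,6} is lower than {5,8} at the first point of difference.
That gives a bromo group at C-6; a methyl group at C-3.
Prefixes are listed alphabetically: bromo, methyl.
The name is 6-bromo-3-methyldecane.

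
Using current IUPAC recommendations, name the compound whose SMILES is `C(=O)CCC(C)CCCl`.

The longest chain bearing the –CHO group is 6 carbons long (hexane).
The principal characteristic group is an aldehyde (terminal –CHO), named with the suffix -al.
The numbering direction is chosen so that the aldehyde carbon is C-1 by definition.
This places a chloro group at C-6; a methyl group at C-4.
Substituent prefixes are cited in alphabetical order (multiplying prefixes like di-/tri- are ignored for ordering).
The name is 6-chloro-4-methylhexanal.

6-chloro-4-methylhexanal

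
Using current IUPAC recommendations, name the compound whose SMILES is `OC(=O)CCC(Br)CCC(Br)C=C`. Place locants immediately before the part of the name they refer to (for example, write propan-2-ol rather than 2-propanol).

4,7-dibromonon-8-enoic acid

The longest chain bearing the –COOH group and the multiple bond is 9 carbons long (nonane).
The highest-priority functional group is a carboxylic acid (terminal –COOH), so the name ends in -oic acid.
The chain contains a C=C double bond, so the unsaturation ending is -ene.
The numbering direction is chosen so that the carboxylic acid carbon is C-1 by definition.
That gives the double bond between C-8 and C-9; bromo groups at C-4 and C-7.
Assembling the pieces gives 4,7-dibromonon-8-enoic acid.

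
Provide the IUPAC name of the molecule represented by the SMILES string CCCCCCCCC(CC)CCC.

4-ethyldodecane

The parent chain contains 12 carbons (dodecane).
Number the chain so that the substituent locant set {4} is lower than {9} at the first point of difference.
This places an ethyl group at C-4.
The name is 4-ethyldodecane.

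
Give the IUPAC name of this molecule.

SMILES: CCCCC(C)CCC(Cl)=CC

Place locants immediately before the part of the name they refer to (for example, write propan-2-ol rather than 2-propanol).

Counting along the main chain through the multiple bond gives 10 carbons: the parent is decane.
The chain contains a C=C double bond, so the unsaturation ending is -ene.
Choose the numbering such that numbering from this end puts the double bond at C-2 rather than C-8.
That gives the double bond between C-2 and C-3; a chloro group at C-3; a methyl group at C-6.
The substituents are ordered alphabetically, ignoring any di-/tri- multipliers.
Assembling the pieces gives 3-chloro-6-methyldec-2-ene.

3-chloro-6-methyldec-2-ene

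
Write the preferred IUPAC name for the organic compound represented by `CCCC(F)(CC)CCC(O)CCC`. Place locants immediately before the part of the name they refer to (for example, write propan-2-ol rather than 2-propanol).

7-ethyl-7-fluorodecan-4-ol

The longest chain bearing the –OH group is 10 carbons long (decane).
An alcohol (–OH) is the principal characteristic group, giving the suffix -ol.
The numbering direction is chosen so that numbering from this end puts the hydroxyl group at C-4 rather than C-7.
With this numbering: the hydroxyl at C-4; an ethyl group at C-7; a fluoro group at C-7.
Prefixes are listed alphabetically: ethyl, fluoro.
Putting it together: 7-ethyl-7-fluorodecan-4-ol.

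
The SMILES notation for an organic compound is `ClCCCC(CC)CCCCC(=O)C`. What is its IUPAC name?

The longest carbon chain that includes the carbonyl has 10 carbons, so the parent hydride is decane.
A ketone (C=O on an internal carbon) is the principal characteristic group, giving the suffix -one.
The numbering direction is chosen so that numbering from this end puts the carbonyl group at C-2 rather than C-9.
With this numbering: the carbonyl at C-2; a chloro group at C-10; an ethyl group at C-7.
Substituent prefixes are cited in alphabetical order (multiplying prefixes like di-/tri- are ignored for ordering).
The name is 10-chloro-7-ethyldecan-2-one.

10-chloro-7-ethyldecan-2-one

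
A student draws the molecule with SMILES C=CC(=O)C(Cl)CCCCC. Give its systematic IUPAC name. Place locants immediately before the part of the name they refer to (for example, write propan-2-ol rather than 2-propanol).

The longest chain bearing the carbonyl and the multiple bond is 9 carbons long (nonane).
The highest-priority functional group is a ketone (C=O on an internal carbon), so the name ends in -one.
A C=C double bond in the chain gives the infix -ene-.
Number the chain so that numbering from this end puts the carbonyl group at C-3 rather than C-7.
With this numbering: the carbonyl at C-3; the double bond between C-1 and C-2; a chloro group at C-4.
Assembling the pieces gives 4-chloronon-1-en-3-one.

4-chloronon-1-en-3-one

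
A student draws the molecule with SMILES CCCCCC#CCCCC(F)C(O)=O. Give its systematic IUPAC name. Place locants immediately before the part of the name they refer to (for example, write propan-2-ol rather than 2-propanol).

2-fluorododec-6-ynoic acid

The longest chain bearing the –COOH group and the multiple bond is 12 carbons long (dodecane).
The highest-priority functional group is a carboxylic acid (terminal –COOH), so the name ends in -oic acid.
The chain contains a C≡C triple bond, so the unsaturation ending is -yne.
Number the chain so that the carboxylic acid carbon is C-1 by definition.
With this numbering: the triple bond between C-6 and C-7; a fluoro group at C-2.
Assembling the pieces gives 2-fluorododec-6-ynoic acid.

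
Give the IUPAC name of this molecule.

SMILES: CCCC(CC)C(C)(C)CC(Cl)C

The longest carbon chain is 8 atoms: the parent is octane.
Choose the numbering such that the substituent locant set {2,4,4,5} is lower than {4,5,5,7} at the first point of difference.
This places a chloro group at C-2; an ethyl group at C-5; two methyl groups at C-4.
Substituent prefixes are cited in alphabetical order (multiplying prefixes like di-/tri- are ignored for ordering).
The name is 2-chloro-5-ethyl-4,4-dimethyloctane.

2-chloro-5-ethyl-4,4-dimethyloctane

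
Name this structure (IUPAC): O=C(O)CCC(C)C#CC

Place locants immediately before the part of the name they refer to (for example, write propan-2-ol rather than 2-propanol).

4-methylhept-5-ynoic acid

The longest chain bearing the –COOH group and the multiple bond is 7 carbons long (heptane).
The highest-priority functional group is a carboxylic acid (terminal –COOH), so the name ends in -oic acid.
The chain contains a C≡C triple bond, so the unsaturation ending is -yne.
The numbering direction is chosen so that the carboxylic acid carbon is C-1 by definition.
That gives the triple bond between C-5 and C-6; a methyl group at C-4.
Putting it together: 4-methylhept-5-ynoic acid.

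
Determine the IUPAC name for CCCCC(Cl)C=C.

Counting along the main chain through the multiple bond gives 7 carbons: the parent is heptane.
There is one C=C double bond, indicated by the ending -ene.
Number the chain so that numbering from this end puts the double bond at C-1 rather than C-6.
That gives the double bond between C-1 and C-2; a chloro group at C-3.
The name is 3-chlorohept-1-ene.

3-chlorohept-1-ene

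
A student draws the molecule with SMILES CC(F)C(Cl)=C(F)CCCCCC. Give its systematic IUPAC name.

3-chloro-2,4-difluorodec-3-ene

The longest carbon chain that includes the multiple bond has 10 carbons, so the parent hydride is decane.
The chain contains a C=C double bond, so the unsaturation ending is -ene.
Number the chain so that numbering from this end puts the double bond at C-3 rather than C-7.
That gives the double bond between C-3 and C-4; a chloro group at C-3; fluoro groups at C-2 and C-4.
Substituent prefixes are cited in alphabetical order (multiplying prefixes like di-/tri- are ignored for ordering).
Putting it together: 3-chloro-2,4-difluorodec-3-ene.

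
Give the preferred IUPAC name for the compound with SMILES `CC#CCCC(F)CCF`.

The longest chain bearing the multiple bond is 8 carbons long (octane).
A C≡C triple bond in the chain gives the infix -yne-.
Number the chain so that numbering from this end puts the triple bond at C-2 rather than C-6.
That gives the triple bond between C-2 and C-3; fluoro groups at C-6 and C-8.
The name is 6,8-difluorooct-2-yne.

6,8-difluorooct-2-yne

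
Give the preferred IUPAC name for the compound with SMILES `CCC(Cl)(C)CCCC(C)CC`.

3-chloro-3,7-dimethylnonane

The parent chain contains 9 carbons (nonane).
Number the chain so that the substituent locant set {3,3,7} is lower than {3,7,7} at the first point of difference.
This places a chloro group at C-3; methyl groups at C-3 and C-7.
The substituents are ordered alphabetically, ignoring any di-/tri- multipliers.
The name is 3-chloro-3,7-dimethylnonane.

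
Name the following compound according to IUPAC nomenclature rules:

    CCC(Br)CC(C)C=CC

Counting along the main chain through the multiple bond gives 8 carbons: the parent is octane.
A C=C double bond in the chain gives the infix -ene-.
Choose the numbering such that numbering from this end puts the double bond at C-2 rather than C-6.
With this numbering: the double bond between C-2 and C-3; a bromo group at C-6; a methyl group at C-4.
The substituents are ordered alphabetically, ignoring any di-/tri- multipliers.
The name is 6-bromo-4-methyloct-2-ene.

6-bromo-4-methyloct-2-ene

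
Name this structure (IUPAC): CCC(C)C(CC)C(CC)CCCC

The longest continuous carbon chain has 9 atoms, so the parent hydride is nonane.
Number the chain so that the substituent locant set {3,4,5} is lower than {5,6,7} at the first point of difference.
This places ethyl groups at C-4 and C-5; a methyl group at C-3.
Substituent prefixes are cited in alphabetical order (multiplying prefixes like di-/tri- are ignored for ordering).
The name is 4,5-diethyl-3-methylnonane.

4,5-diethyl-3-methylnonane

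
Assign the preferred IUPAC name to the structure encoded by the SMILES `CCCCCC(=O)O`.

The longest carbon chain that includes the –COOH group has 6 carbons, so the parent hydride is hexane.
The principal characteristic group is a carboxylic acid (terminal –COOH), named with the suffix -oic acid.
The numbering direction is chosen so that the carboxylic acid carbon is C-1 by definition.
Assembling the pieces gives hexanoic acid.

hexanoic acid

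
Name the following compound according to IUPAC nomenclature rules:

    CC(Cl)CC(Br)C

The longest carbon chain is 5 atoms: the parent is pentane.
Choose the numbering such that the locant sets are identical either way, so the alphabetically earlier bromo substituent takes the lower locant (2 rather than 4).
That gives a bromo group at C-2; a chloro group at C-4.
The substituents are ordered alphabetically, ignoring any di-/tri- multipliers.
The name is 2-bromo-4-chloropentane.

2-bromo-4-chloropentane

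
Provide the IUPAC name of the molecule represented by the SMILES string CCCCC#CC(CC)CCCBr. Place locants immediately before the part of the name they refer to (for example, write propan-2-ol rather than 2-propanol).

1-bromo-4-ethyldec-5-yne

The longest carbon chain that includes the multiple bond has 10 carbons, so the parent hydride is decane.
A C≡C triple bond in the chain gives the infix -yne-.
The numbering direction is chosen so that the substituent locant set {1,4} is lower than {7,10} at the first point of difference.
This places the triple bond between C-5 and C-6; a bromo group at C-1; an ethyl group at C-4.
Prefixes are listed alphabetically: bromo, ethyl.
Assembling the pieces gives 1-bromo-4-ethyldec-5-yne.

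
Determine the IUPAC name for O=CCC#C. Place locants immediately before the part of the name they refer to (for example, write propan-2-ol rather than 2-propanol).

Counting along the main chain through the –CHO group and the multiple bond gives 4 carbons: the parent is butane.
An aldehyde (terminal –CHO) is the principal characteristic group, giving the suffix -al.
A C≡C triple bond in the chain gives the infix -yne-.
The numbering direction is chosen so that the aldehyde carbon is C-1 by definition.
That gives the triple bond between C-3 and C-4.
Assembling the pieces gives but-3-ynal.

but-3-ynal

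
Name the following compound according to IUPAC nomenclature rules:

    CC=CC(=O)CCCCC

The longest chain bearing the carbonyl and the multiple bond is 9 carbons long (nonane).
A ketone (C=O on an internal carbon) is the principal characteristic group, giving the suffix -one.
There is one C=C double bond, indicated by the ending -ene.
The numbering direction is chosen so that numbering from this end puts the carbonyl group at C-4 rather than C-6.
That gives the carbonyl at C-4; the double bond between C-2 and C-3.
Assembling the pieces gives non-2-en-4-one.

non-2-en-4-one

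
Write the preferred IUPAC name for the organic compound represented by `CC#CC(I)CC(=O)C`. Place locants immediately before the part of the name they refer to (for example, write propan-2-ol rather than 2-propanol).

The longest carbon chain that includes the carbonyl and the multiple bond has 7 carbons, so the parent hydride is heptane.
A ketone (C=O on an internal carbon) is the principal characteristic group, giving the suffix -one.
The chain contains a C≡C triple bond, so the unsaturation ending is -yne.
Number the chain so that numbering from this end puts the carbonyl group at C-2 rather than C-6.
With this numbering: the carbonyl at C-2; the triple bond between C-5 and C-6; an iodo group at C-4.
The name is 4-iodohept-5-yn-2-one.

4-iodohept-5-yn-2-one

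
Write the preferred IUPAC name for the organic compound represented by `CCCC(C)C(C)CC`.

The longest continuous carbon chain has 7 atoms, so the parent hydride is heptane.
The numbering direction is chosen so that the substituent locant set {3,4} is lower than {4,5} at the first point of difference.
This places methyl groups at C-3 and C-4.
Assembling the pieces gives 3,4-dimethylheptane.

3,4-dimethylheptane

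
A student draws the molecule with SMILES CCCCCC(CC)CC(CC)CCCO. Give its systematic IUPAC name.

4,6-diethylundecan-1-ol

The longest carbon chain that includes the –OH group has 11 carbons, so the parent hydride is undecane.
An alcohol (–OH) is the principal characteristic group, giving the suffix -ol.
The numbering direction is chosen so that numbering from this end puts the hydroxyl group at C-1 rather than C-11.
With this numbering: the hydroxyl at C-1; ethyl groups at C-4 and C-6.
The name is 4,6-diethylundecan-1-ol.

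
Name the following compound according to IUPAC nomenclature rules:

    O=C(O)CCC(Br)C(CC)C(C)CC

4-bromo-5-ethyl-6-methyloctanoic acid

The longest carbon chain that includes the –COOH group has 8 carbons, so the parent hydride is octane.
The highest-priority functional group is a carboxylic acid (terminal –COOH), so the name ends in -oic acid.
Choose the numbering such that the carboxylic acid carbon is C-1 by definition.
With this numbering: a bromo group at C-4; an ethyl group at C-5; a methyl group at C-6.
The substituents are ordered alphabetically, ignoring any di-/tri- multipliers.
Putting it together: 4-bromo-5-ethyl-6-methyloctanoic acid.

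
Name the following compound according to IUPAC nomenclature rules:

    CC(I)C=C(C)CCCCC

The longest carbon chain that includes the multiple bond has 9 carbons, so the parent hydride is nonane.
The chain contains a C=C double bond, so the unsaturation ending is -ene.
The numbering direction is chosen so that numbering from this end puts the double bond at C-3 rather than C-6.
That gives the double bond between C-3 and C-4; an iodo group at C-2; a methyl group at C-4.
Prefixes are listed alphabetically: iodo, methyl.
Putting it together: 2-iodo-4-methylnon-3-ene.

2-iodo-4-methylnon-3-ene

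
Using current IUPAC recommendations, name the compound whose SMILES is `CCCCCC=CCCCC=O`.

The longest carbon chain that includes the –CHO group and the multiple bond has 11 carbons, so the parent hydride is undecane.
The principal characteristic group is an aldehyde (terminal –CHO), named with the suffix -al.
There is one C=C double bond, indicated by the ending -ene.
Choose the numbering such that the aldehyde carbon is C-1 by definition.
That gives the double bond between C-5 and C-6.
Putting it together: undec-5-enal.

undec-5-enal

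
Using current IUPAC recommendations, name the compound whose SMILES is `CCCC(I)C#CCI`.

1,4-diiodohept-2-yne

The longest carbon chain that includes the multiple bond has 7 carbons, so the parent hydride is heptane.
A C≡C triple bond in the chain gives the infix -yne-.
Number the chain so that numbering from this end puts the triple bond at C-2 rather than C-5.
That gives the triple bond between C-2 and C-3; iodo groups at C-1 and C-4.
The name is 1,4-diiodohept-2-yne.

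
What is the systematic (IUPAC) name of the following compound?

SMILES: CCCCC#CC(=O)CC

non-4-yn-3-one

Counting along the main chain through the carbonyl and the multiple bond gives 9 carbons: the parent is nonane.
The principal characteristic group is a ketone (C=O on an internal carbon), named with the suffix -one.
The chain contains a C≡C triple bond, so the unsaturation ending is -yne.
Choose the numbering such that numbering from this end puts the carbonyl group at C-3 rather than C-7.
This places the carbonyl at C-3; the triple bond between C-4 and C-5.
Putting it together: non-4-yn-3-one.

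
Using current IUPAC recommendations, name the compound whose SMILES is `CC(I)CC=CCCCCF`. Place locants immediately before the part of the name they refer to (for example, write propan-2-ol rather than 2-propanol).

9-fluoro-2-iodonon-4-ene

The longest chain bearing the multiple bond is 9 carbons long (nonane).
The chain contains a C=C double bond, so the unsaturation ending is -ene.
Number the chain so that numbering from this end puts the double bond at C-4 rather than C-5.
With this numbering: the double bond between C-4 and C-5; a fluoro group at C-9; an iodo group at C-2.
The substituents are ordered alphabetically, ignoring any di-/tri- multipliers.
The name is 9-fluoro-2-iodonon-4-ene.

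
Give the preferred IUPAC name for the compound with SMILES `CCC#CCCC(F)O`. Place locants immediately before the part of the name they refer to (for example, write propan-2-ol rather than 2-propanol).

The longest chain bearing the –OH group and the multiple bond is 7 carbons long (heptane).
An alcohol (–OH) is the principal characteristic group, giving the suffix -ol.
A C≡C triple bond in the chain gives the infix -yne-.
The numbering direction is chosen so that numbering from this end puts the hydroxyl group at C-1 rather than C-7.
This places the hydroxyl at C-1; the triple bond between C-4 and C-5; a fluoro group at C-1.
Assembling the pieces gives 1-fluorohept-4-yn-1-ol.

1-fluorohept-4-yn-1-ol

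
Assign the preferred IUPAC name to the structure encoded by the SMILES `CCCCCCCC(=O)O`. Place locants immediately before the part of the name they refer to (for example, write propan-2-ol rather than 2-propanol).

The longest chain bearing the –COOH group is 8 carbons long (octane).
The principal characteristic group is a carboxylic acid (terminal –COOH), named with the suffix -oic acid.
Number the chain so that the carboxylic acid carbon is C-1 by definition.
Putting it together: octanoic acid.

octanoic acid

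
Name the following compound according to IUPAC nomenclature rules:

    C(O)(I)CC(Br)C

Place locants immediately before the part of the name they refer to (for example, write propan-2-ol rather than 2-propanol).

Counting along the main chain through the –OH group gives 4 carbons: the parent is butane.
The principal characteristic group is an alcohol (–OH), named with the suffix -ol.
Number the chain so that numbering from this end puts the hydroxyl group at C-1 rather than C-4.
This places the hydroxyl at C-1; a bromo group at C-3; an iodo group at C-1.
Substituent prefixes are cited in alphabetical order (multiplying prefixes like di-/tri- are ignored for ordering).
The name is 3-bromo-1-iodobutan-1-ol.

3-bromo-1-iodobutan-1-ol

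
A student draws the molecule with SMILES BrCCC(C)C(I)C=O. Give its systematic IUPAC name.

The longest chain bearing the –CHO group is 5 carbons long (pentane).
An aldehyde (terminal –CHO) is the principal characteristic group, giving the suffix -al.
Choose the numbering such that the aldehyde carbon is C-1 by definition.
That gives a bromo group at C-5; an iodo group at C-2; a methyl group at C-3.
The substituents are ordered alphabetically, ignoring any di-/tri- multipliers.
Assembling the pieces gives 5-bromo-2-iodo-3-methylpentanal.

5-bromo-2-iodo-3-methylpentanal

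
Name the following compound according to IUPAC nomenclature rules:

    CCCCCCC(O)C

octan-2-ol

Counting along the main chain through the –OH group gives 8 carbons: the parent is octane.
The principal characteristic group is an alcohol (–OH), named with the suffix -ol.
Number the chain so that numbering from this end puts the hydroxyl group at C-2 rather than C-7.
With this numbering: the hydroxyl at C-2.
Putting it together: octan-2-ol.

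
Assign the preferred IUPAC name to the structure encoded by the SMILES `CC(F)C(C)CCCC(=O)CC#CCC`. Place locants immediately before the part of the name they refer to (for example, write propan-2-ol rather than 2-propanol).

The longest carbon chain that includes the carbonyl and the multiple bond has 12 carbons, so the parent hydride is dodecane.
The principal characteristic group is a ketone (C=O on an internal carbon), named with the suffix -one.
A C≡C triple bond in the chain gives the infix -yne-.
Choose the numbering such that numbering from this end puts the carbonyl group at C-6 rather than C-7.
That gives the carbonyl at C-6; the triple bond between C-3 and C-4; a fluoro group at C-11; a methyl group at C-10.
The substituents are ordered alphabetically, ignoring any di-/tri- multipliers.
The name is 11-fluoro-10-methyldodec-3-yn-6-one.

11-fluoro-10-methyldodec-3-yn-6-one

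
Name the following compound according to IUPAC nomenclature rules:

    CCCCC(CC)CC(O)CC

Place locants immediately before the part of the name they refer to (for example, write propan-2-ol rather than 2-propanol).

The longest carbon chain that includes the –OH group has 9 carbons, so the parent hydride is nonane.
The highest-priority functional group is an alcohol (–OH), so the name ends in -ol.
The numbering direction is chosen so that numbering from this end puts the hydroxyl group at C-3 rather than C-7.
That gives the hydroxyl at C-3; an ethyl group at C-5.
Putting it together: 5-ethylnonan-3-ol.

5-ethylnonan-3-ol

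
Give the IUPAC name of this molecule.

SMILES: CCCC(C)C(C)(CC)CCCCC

5-ethyl-4,5-dimethyldecane

The parent chain contains 10 carbons (decane).
Number the chain so that the substituent locant set {4,5,5} is lower than {6,6,7} at the first point of difference.
This places an ethyl group at C-5; methyl groups at C-4 and C-5.
Substituent prefixes are cited in alphabetical order (multiplying prefixes like di-/tri- are ignored for ordering).
Assembling the pieces gives 5-ethyl-4,5-dimethyldecane.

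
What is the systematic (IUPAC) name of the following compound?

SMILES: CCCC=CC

The longest chain bearing the multiple bond is 6 carbons long (hexane).
A C=C double bond in the chain gives the infix -ene-.
Number the chain so that numbering from this end puts the double bond at C-2 rather than C-4.
This places the double bond between C-2 and C-3.
Assembling the pieces gives hex-2-ene.

hex-2-ene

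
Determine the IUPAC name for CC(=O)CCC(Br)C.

5-bromohexan-2-one

Counting along the main chain through the carbonyl gives 6 carbons: the parent is hexane.
The highest-priority functional group is a ketone (C=O on an internal carbon), so the name ends in -one.
Choose the numbering such that numbering from this end puts the carbonyl group at C-2 rather than C-5.
With this numbering: the carbonyl at C-2; a bromo group at C-5.
Putting it together: 5-bromohexan-2-one.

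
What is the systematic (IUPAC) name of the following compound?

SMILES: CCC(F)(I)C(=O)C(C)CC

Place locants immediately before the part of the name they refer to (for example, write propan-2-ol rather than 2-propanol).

The longest chain bearing the carbonyl is 7 carbons long (heptane).
The principal characteristic group is a ketone (C=O on an internal carbon), named with the suffix -one.
Choose the numbering such that the substituent locant set {3,3,5} is lower than {3,5,5} at the first point of difference.
This places the carbonyl at C-4; a fluoro group at C-3; an iodo group at C-3; a methyl group at C-5.
Substituent prefixes are cited in alphabetical order (multiplying prefixes like di-/tri- are ignored for ordering).
Assembling the pieces gives 3-fluoro-3-iodo-5-methylheptan-4-one.

3-fluoro-3-iodo-5-methylheptan-4-one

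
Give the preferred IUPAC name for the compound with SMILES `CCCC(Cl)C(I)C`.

3-chloro-2-iodohexane

The longest continuous carbon chain has 6 atoms, so the parent hydride is hexane.
Number the chain so that the substituent locant set {2,3} is lower than {4,5} at the first point of difference.
This places a chloro group at C-3; an iodo group at C-2.
The substituents are ordered alphabetically, ignoring any di-/tri- multipliers.
The name is 3-chloro-2-iodohexane.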